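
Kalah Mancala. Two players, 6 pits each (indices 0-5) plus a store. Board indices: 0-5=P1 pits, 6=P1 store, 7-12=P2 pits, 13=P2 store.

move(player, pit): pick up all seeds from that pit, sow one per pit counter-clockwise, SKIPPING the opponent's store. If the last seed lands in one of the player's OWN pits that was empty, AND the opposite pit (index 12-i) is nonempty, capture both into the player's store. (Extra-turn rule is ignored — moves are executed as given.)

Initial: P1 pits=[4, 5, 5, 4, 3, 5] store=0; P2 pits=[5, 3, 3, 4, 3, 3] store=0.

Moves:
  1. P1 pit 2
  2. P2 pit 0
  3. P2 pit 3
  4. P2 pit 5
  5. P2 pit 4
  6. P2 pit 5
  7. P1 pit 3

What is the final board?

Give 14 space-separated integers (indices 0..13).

Move 1: P1 pit2 -> P1=[4,5,0,5,4,6](1) P2=[6,3,3,4,3,3](0)
Move 2: P2 pit0 -> P1=[4,5,0,5,4,6](1) P2=[0,4,4,5,4,4](1)
Move 3: P2 pit3 -> P1=[5,6,0,5,4,6](1) P2=[0,4,4,0,5,5](2)
Move 4: P2 pit5 -> P1=[6,7,1,6,4,6](1) P2=[0,4,4,0,5,0](3)
Move 5: P2 pit4 -> P1=[7,8,2,6,4,6](1) P2=[0,4,4,0,0,1](4)
Move 6: P2 pit5 -> P1=[7,8,2,6,4,6](1) P2=[0,4,4,0,0,0](5)
Move 7: P1 pit3 -> P1=[7,8,2,0,5,7](2) P2=[1,5,5,0,0,0](5)

Answer: 7 8 2 0 5 7 2 1 5 5 0 0 0 5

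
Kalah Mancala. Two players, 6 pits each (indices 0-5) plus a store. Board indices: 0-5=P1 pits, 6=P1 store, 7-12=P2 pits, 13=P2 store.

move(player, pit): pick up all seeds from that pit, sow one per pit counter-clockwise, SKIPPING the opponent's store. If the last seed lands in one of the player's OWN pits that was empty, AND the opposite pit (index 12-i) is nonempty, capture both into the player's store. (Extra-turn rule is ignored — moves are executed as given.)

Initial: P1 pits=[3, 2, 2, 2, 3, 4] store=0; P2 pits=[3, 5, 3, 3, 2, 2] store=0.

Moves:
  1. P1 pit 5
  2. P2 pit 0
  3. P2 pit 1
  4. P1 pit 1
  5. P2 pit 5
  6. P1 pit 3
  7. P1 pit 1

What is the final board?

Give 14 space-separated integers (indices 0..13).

Move 1: P1 pit5 -> P1=[3,2,2,2,3,0](1) P2=[4,6,4,3,2,2](0)
Move 2: P2 pit0 -> P1=[3,2,2,2,3,0](1) P2=[0,7,5,4,3,2](0)
Move 3: P2 pit1 -> P1=[4,3,2,2,3,0](1) P2=[0,0,6,5,4,3](1)
Move 4: P1 pit1 -> P1=[4,0,3,3,4,0](1) P2=[0,0,6,5,4,3](1)
Move 5: P2 pit5 -> P1=[5,1,3,3,4,0](1) P2=[0,0,6,5,4,0](2)
Move 6: P1 pit3 -> P1=[5,1,3,0,5,1](2) P2=[0,0,6,5,4,0](2)
Move 7: P1 pit1 -> P1=[5,0,4,0,5,1](2) P2=[0,0,6,5,4,0](2)

Answer: 5 0 4 0 5 1 2 0 0 6 5 4 0 2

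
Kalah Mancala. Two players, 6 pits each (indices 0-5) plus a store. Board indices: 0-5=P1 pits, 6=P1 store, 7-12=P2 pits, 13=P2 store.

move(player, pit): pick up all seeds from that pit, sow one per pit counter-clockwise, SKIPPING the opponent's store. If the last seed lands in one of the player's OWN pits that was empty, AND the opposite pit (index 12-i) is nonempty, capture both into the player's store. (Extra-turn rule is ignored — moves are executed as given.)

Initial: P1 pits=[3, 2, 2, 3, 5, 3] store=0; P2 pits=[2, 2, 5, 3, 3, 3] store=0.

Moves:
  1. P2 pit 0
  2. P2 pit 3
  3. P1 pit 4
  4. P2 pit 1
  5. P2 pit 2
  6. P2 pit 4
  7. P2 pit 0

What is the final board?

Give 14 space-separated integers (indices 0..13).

Answer: 5 4 4 5 0 4 1 0 1 0 2 0 7 3

Derivation:
Move 1: P2 pit0 -> P1=[3,2,2,3,5,3](0) P2=[0,3,6,3,3,3](0)
Move 2: P2 pit3 -> P1=[3,2,2,3,5,3](0) P2=[0,3,6,0,4,4](1)
Move 3: P1 pit4 -> P1=[3,2,2,3,0,4](1) P2=[1,4,7,0,4,4](1)
Move 4: P2 pit1 -> P1=[3,2,2,3,0,4](1) P2=[1,0,8,1,5,5](1)
Move 5: P2 pit2 -> P1=[4,3,3,4,0,4](1) P2=[1,0,0,2,6,6](2)
Move 6: P2 pit4 -> P1=[5,4,4,5,0,4](1) P2=[1,0,0,2,0,7](3)
Move 7: P2 pit0 -> P1=[5,4,4,5,0,4](1) P2=[0,1,0,2,0,7](3)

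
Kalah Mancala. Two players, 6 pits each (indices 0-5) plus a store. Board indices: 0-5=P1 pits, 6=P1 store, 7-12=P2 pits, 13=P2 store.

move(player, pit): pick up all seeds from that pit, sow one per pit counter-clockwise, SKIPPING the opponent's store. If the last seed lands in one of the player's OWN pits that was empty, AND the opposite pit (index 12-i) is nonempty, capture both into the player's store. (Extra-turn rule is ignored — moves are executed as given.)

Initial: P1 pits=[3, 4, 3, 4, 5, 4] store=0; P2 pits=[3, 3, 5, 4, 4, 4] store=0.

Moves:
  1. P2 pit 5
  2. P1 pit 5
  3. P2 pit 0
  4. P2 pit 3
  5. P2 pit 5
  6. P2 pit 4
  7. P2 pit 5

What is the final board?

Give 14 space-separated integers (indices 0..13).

Answer: 6 7 5 5 5 0 1 0 5 7 0 0 0 5

Derivation:
Move 1: P2 pit5 -> P1=[4,5,4,4,5,4](0) P2=[3,3,5,4,4,0](1)
Move 2: P1 pit5 -> P1=[4,5,4,4,5,0](1) P2=[4,4,6,4,4,0](1)
Move 3: P2 pit0 -> P1=[4,5,4,4,5,0](1) P2=[0,5,7,5,5,0](1)
Move 4: P2 pit3 -> P1=[5,6,4,4,5,0](1) P2=[0,5,7,0,6,1](2)
Move 5: P2 pit5 -> P1=[5,6,4,4,5,0](1) P2=[0,5,7,0,6,0](3)
Move 6: P2 pit4 -> P1=[6,7,5,5,5,0](1) P2=[0,5,7,0,0,1](4)
Move 7: P2 pit5 -> P1=[6,7,5,5,5,0](1) P2=[0,5,7,0,0,0](5)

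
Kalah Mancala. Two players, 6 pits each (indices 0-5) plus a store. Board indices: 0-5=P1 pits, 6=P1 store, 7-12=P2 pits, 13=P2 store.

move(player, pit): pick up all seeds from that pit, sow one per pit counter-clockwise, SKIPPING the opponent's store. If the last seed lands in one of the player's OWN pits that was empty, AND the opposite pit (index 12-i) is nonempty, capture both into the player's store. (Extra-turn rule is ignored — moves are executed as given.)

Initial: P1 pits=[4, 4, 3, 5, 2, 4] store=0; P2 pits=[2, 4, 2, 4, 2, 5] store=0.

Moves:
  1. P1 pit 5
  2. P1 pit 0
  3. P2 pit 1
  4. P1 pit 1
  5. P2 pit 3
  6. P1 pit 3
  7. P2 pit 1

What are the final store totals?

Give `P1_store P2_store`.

Move 1: P1 pit5 -> P1=[4,4,3,5,2,0](1) P2=[3,5,3,4,2,5](0)
Move 2: P1 pit0 -> P1=[0,5,4,6,3,0](1) P2=[3,5,3,4,2,5](0)
Move 3: P2 pit1 -> P1=[0,5,4,6,3,0](1) P2=[3,0,4,5,3,6](1)
Move 4: P1 pit1 -> P1=[0,0,5,7,4,1](2) P2=[3,0,4,5,3,6](1)
Move 5: P2 pit3 -> P1=[1,1,5,7,4,1](2) P2=[3,0,4,0,4,7](2)
Move 6: P1 pit3 -> P1=[1,1,5,0,5,2](3) P2=[4,1,5,1,4,7](2)
Move 7: P2 pit1 -> P1=[1,1,5,0,5,2](3) P2=[4,0,6,1,4,7](2)

Answer: 3 2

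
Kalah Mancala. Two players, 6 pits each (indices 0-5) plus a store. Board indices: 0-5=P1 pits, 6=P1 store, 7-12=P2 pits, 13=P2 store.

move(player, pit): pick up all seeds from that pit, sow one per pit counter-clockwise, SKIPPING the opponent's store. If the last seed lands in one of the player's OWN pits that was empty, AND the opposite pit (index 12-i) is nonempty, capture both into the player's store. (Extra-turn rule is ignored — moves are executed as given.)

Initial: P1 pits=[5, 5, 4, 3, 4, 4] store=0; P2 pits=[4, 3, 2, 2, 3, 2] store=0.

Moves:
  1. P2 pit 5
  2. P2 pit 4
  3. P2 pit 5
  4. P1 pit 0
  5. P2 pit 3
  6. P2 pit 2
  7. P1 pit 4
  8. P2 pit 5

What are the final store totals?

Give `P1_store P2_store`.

Move 1: P2 pit5 -> P1=[6,5,4,3,4,4](0) P2=[4,3,2,2,3,0](1)
Move 2: P2 pit4 -> P1=[7,5,4,3,4,4](0) P2=[4,3,2,2,0,1](2)
Move 3: P2 pit5 -> P1=[7,5,4,3,4,4](0) P2=[4,3,2,2,0,0](3)
Move 4: P1 pit0 -> P1=[0,6,5,4,5,5](1) P2=[5,3,2,2,0,0](3)
Move 5: P2 pit3 -> P1=[0,6,5,4,5,5](1) P2=[5,3,2,0,1,1](3)
Move 6: P2 pit2 -> P1=[0,6,5,4,5,5](1) P2=[5,3,0,1,2,1](3)
Move 7: P1 pit4 -> P1=[0,6,5,4,0,6](2) P2=[6,4,1,1,2,1](3)
Move 8: P2 pit5 -> P1=[0,6,5,4,0,6](2) P2=[6,4,1,1,2,0](4)

Answer: 2 4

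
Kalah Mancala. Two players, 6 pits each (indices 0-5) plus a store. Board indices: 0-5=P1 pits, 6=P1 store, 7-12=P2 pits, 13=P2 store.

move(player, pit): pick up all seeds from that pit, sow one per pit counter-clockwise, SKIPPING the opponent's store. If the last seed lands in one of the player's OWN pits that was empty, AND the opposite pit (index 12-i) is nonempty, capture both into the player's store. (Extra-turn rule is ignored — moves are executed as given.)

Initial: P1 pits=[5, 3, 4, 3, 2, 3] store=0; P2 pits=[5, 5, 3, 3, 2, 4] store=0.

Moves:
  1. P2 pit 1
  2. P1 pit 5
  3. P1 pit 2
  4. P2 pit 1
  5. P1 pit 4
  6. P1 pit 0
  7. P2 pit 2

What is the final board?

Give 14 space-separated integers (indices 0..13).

Answer: 1 4 1 5 1 3 3 7 0 0 5 4 6 2

Derivation:
Move 1: P2 pit1 -> P1=[5,3,4,3,2,3](0) P2=[5,0,4,4,3,5](1)
Move 2: P1 pit5 -> P1=[5,3,4,3,2,0](1) P2=[6,1,4,4,3,5](1)
Move 3: P1 pit2 -> P1=[5,3,0,4,3,1](2) P2=[6,1,4,4,3,5](1)
Move 4: P2 pit1 -> P1=[5,3,0,4,3,1](2) P2=[6,0,5,4,3,5](1)
Move 5: P1 pit4 -> P1=[5,3,0,4,0,2](3) P2=[7,0,5,4,3,5](1)
Move 6: P1 pit0 -> P1=[0,4,1,5,1,3](3) P2=[7,0,5,4,3,5](1)
Move 7: P2 pit2 -> P1=[1,4,1,5,1,3](3) P2=[7,0,0,5,4,6](2)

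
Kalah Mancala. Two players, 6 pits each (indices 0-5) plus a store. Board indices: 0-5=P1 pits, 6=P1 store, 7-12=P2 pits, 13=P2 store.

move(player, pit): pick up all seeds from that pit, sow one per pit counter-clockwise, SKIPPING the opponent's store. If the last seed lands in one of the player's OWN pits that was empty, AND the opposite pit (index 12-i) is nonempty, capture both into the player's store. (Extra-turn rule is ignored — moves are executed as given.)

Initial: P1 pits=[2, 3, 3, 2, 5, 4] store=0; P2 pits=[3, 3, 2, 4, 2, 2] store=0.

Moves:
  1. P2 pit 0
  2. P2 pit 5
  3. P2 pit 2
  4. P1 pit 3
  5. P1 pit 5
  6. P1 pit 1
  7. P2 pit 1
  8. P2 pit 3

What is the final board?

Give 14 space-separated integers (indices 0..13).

Answer: 1 1 5 2 8 0 1 1 0 2 0 5 2 7

Derivation:
Move 1: P2 pit0 -> P1=[2,3,3,2,5,4](0) P2=[0,4,3,5,2,2](0)
Move 2: P2 pit5 -> P1=[3,3,3,2,5,4](0) P2=[0,4,3,5,2,0](1)
Move 3: P2 pit2 -> P1=[0,3,3,2,5,4](0) P2=[0,4,0,6,3,0](5)
Move 4: P1 pit3 -> P1=[0,3,3,0,6,5](0) P2=[0,4,0,6,3,0](5)
Move 5: P1 pit5 -> P1=[0,3,3,0,6,0](1) P2=[1,5,1,7,3,0](5)
Move 6: P1 pit1 -> P1=[0,0,4,1,7,0](1) P2=[1,5,1,7,3,0](5)
Move 7: P2 pit1 -> P1=[0,0,4,1,7,0](1) P2=[1,0,2,8,4,1](6)
Move 8: P2 pit3 -> P1=[1,1,5,2,8,0](1) P2=[1,0,2,0,5,2](7)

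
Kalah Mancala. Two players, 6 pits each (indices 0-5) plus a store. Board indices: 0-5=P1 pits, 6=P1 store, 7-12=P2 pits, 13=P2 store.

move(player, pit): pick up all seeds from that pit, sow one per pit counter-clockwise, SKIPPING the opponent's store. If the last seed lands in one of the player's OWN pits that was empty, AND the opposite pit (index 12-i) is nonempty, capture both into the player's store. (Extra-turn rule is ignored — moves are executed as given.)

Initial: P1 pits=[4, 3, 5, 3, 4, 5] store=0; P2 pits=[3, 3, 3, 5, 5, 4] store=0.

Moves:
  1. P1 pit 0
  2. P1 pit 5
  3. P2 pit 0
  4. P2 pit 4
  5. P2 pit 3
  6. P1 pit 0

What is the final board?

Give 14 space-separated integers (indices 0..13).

Move 1: P1 pit0 -> P1=[0,4,6,4,5,5](0) P2=[3,3,3,5,5,4](0)
Move 2: P1 pit5 -> P1=[0,4,6,4,5,0](1) P2=[4,4,4,6,5,4](0)
Move 3: P2 pit0 -> P1=[0,4,6,4,5,0](1) P2=[0,5,5,7,6,4](0)
Move 4: P2 pit4 -> P1=[1,5,7,5,5,0](1) P2=[0,5,5,7,0,5](1)
Move 5: P2 pit3 -> P1=[2,6,8,6,5,0](1) P2=[0,5,5,0,1,6](2)
Move 6: P1 pit0 -> P1=[0,7,9,6,5,0](1) P2=[0,5,5,0,1,6](2)

Answer: 0 7 9 6 5 0 1 0 5 5 0 1 6 2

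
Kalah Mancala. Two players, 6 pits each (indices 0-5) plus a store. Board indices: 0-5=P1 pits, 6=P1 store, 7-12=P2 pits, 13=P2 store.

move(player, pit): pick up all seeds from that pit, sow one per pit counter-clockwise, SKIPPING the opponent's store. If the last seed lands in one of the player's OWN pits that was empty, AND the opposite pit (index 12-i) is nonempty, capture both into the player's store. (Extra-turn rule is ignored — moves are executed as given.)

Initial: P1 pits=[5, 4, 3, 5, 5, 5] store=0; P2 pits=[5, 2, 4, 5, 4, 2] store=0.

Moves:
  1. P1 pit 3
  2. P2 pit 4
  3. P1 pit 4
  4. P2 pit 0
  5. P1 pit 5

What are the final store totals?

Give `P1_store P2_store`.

Move 1: P1 pit3 -> P1=[5,4,3,0,6,6](1) P2=[6,3,4,5,4,2](0)
Move 2: P2 pit4 -> P1=[6,5,3,0,6,6](1) P2=[6,3,4,5,0,3](1)
Move 3: P1 pit4 -> P1=[6,5,3,0,0,7](2) P2=[7,4,5,6,0,3](1)
Move 4: P2 pit0 -> P1=[7,5,3,0,0,7](2) P2=[0,5,6,7,1,4](2)
Move 5: P1 pit5 -> P1=[7,5,3,0,0,0](3) P2=[1,6,7,8,2,5](2)

Answer: 3 2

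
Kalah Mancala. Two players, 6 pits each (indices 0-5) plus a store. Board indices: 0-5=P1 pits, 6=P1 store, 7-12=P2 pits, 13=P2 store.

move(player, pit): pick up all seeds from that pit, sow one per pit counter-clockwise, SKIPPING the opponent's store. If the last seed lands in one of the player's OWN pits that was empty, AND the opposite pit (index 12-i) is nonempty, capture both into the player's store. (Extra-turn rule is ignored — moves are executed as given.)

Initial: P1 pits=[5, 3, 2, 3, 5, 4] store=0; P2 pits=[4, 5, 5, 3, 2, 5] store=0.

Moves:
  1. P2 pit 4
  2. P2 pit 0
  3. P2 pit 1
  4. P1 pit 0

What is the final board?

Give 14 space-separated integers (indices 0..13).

Move 1: P2 pit4 -> P1=[5,3,2,3,5,4](0) P2=[4,5,5,3,0,6](1)
Move 2: P2 pit0 -> P1=[5,0,2,3,5,4](0) P2=[0,6,6,4,0,6](5)
Move 3: P2 pit1 -> P1=[6,0,2,3,5,4](0) P2=[0,0,7,5,1,7](6)
Move 4: P1 pit0 -> P1=[0,1,3,4,6,5](1) P2=[0,0,7,5,1,7](6)

Answer: 0 1 3 4 6 5 1 0 0 7 5 1 7 6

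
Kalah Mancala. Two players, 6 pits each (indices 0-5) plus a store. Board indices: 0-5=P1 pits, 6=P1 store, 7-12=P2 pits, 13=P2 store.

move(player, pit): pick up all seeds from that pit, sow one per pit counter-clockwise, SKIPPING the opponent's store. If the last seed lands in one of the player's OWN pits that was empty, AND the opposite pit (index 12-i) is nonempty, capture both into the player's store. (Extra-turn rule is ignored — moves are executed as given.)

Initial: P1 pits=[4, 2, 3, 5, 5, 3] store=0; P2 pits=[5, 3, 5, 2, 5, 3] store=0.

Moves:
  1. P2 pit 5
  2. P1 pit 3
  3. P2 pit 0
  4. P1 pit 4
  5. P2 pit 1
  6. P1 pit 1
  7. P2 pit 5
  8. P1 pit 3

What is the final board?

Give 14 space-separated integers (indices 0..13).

Move 1: P2 pit5 -> P1=[5,3,3,5,5,3](0) P2=[5,3,5,2,5,0](1)
Move 2: P1 pit3 -> P1=[5,3,3,0,6,4](1) P2=[6,4,5,2,5,0](1)
Move 3: P2 pit0 -> P1=[5,3,3,0,6,4](1) P2=[0,5,6,3,6,1](2)
Move 4: P1 pit4 -> P1=[5,3,3,0,0,5](2) P2=[1,6,7,4,6,1](2)
Move 5: P2 pit1 -> P1=[6,3,3,0,0,5](2) P2=[1,0,8,5,7,2](3)
Move 6: P1 pit1 -> P1=[6,0,4,1,1,5](2) P2=[1,0,8,5,7,2](3)
Move 7: P2 pit5 -> P1=[7,0,4,1,1,5](2) P2=[1,0,8,5,7,0](4)
Move 8: P1 pit3 -> P1=[7,0,4,0,2,5](2) P2=[1,0,8,5,7,0](4)

Answer: 7 0 4 0 2 5 2 1 0 8 5 7 0 4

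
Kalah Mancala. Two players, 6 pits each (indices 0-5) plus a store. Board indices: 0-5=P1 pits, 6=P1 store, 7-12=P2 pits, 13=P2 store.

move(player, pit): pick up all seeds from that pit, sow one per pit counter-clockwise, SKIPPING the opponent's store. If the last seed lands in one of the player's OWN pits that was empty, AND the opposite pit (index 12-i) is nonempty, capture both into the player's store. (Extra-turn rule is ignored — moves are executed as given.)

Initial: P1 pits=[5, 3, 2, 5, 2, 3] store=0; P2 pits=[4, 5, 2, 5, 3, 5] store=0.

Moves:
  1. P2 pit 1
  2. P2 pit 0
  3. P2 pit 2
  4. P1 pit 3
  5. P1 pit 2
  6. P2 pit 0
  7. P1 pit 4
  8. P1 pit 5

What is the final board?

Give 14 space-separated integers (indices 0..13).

Move 1: P2 pit1 -> P1=[5,3,2,5,2,3](0) P2=[4,0,3,6,4,6](1)
Move 2: P2 pit0 -> P1=[5,3,2,5,2,3](0) P2=[0,1,4,7,5,6](1)
Move 3: P2 pit2 -> P1=[5,3,2,5,2,3](0) P2=[0,1,0,8,6,7](2)
Move 4: P1 pit3 -> P1=[5,3,2,0,3,4](1) P2=[1,2,0,8,6,7](2)
Move 5: P1 pit2 -> P1=[5,3,0,1,4,4](1) P2=[1,2,0,8,6,7](2)
Move 6: P2 pit0 -> P1=[5,3,0,1,4,4](1) P2=[0,3,0,8,6,7](2)
Move 7: P1 pit4 -> P1=[5,3,0,1,0,5](2) P2=[1,4,0,8,6,7](2)
Move 8: P1 pit5 -> P1=[5,3,0,1,0,0](3) P2=[2,5,1,9,6,7](2)

Answer: 5 3 0 1 0 0 3 2 5 1 9 6 7 2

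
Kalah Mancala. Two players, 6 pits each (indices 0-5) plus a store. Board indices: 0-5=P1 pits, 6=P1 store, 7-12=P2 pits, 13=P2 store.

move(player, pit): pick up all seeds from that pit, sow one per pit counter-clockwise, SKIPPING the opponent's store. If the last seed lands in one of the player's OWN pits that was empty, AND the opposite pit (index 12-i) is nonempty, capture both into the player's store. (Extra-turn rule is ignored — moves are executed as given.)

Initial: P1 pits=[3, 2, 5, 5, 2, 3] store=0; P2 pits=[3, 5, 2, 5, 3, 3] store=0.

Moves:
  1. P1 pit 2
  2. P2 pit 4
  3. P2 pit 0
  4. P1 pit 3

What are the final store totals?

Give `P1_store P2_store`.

Move 1: P1 pit2 -> P1=[3,2,0,6,3,4](1) P2=[4,5,2,5,3,3](0)
Move 2: P2 pit4 -> P1=[4,2,0,6,3,4](1) P2=[4,5,2,5,0,4](1)
Move 3: P2 pit0 -> P1=[4,0,0,6,3,4](1) P2=[0,6,3,6,0,4](4)
Move 4: P1 pit3 -> P1=[4,0,0,0,4,5](2) P2=[1,7,4,6,0,4](4)

Answer: 2 4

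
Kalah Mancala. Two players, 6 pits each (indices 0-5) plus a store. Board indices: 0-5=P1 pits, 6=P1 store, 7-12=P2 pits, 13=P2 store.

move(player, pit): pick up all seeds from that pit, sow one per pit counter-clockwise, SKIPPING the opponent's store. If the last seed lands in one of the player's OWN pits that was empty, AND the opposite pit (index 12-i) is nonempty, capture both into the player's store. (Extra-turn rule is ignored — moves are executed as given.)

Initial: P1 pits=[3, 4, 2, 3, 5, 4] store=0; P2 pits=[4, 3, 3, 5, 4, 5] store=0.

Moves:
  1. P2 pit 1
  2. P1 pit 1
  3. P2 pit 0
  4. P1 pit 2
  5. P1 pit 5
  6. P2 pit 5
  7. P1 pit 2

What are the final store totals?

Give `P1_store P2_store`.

Move 1: P2 pit1 -> P1=[3,4,2,3,5,4](0) P2=[4,0,4,6,5,5](0)
Move 2: P1 pit1 -> P1=[3,0,3,4,6,5](0) P2=[4,0,4,6,5,5](0)
Move 3: P2 pit0 -> P1=[3,0,3,4,6,5](0) P2=[0,1,5,7,6,5](0)
Move 4: P1 pit2 -> P1=[3,0,0,5,7,6](0) P2=[0,1,5,7,6,5](0)
Move 5: P1 pit5 -> P1=[3,0,0,5,7,0](1) P2=[1,2,6,8,7,5](0)
Move 6: P2 pit5 -> P1=[4,1,1,6,7,0](1) P2=[1,2,6,8,7,0](1)
Move 7: P1 pit2 -> P1=[4,1,0,7,7,0](1) P2=[1,2,6,8,7,0](1)

Answer: 1 1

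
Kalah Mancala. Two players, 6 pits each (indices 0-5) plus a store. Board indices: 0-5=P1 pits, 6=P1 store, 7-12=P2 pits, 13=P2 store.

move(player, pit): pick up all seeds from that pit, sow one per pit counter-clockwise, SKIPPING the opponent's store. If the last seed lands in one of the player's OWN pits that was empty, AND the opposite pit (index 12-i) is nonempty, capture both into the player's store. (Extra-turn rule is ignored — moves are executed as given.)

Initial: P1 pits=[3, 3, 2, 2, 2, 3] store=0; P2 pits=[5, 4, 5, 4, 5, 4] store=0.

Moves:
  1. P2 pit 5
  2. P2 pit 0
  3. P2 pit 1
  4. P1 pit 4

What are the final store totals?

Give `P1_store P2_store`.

Move 1: P2 pit5 -> P1=[4,4,3,2,2,3](0) P2=[5,4,5,4,5,0](1)
Move 2: P2 pit0 -> P1=[0,4,3,2,2,3](0) P2=[0,5,6,5,6,0](6)
Move 3: P2 pit1 -> P1=[0,4,3,2,2,3](0) P2=[0,0,7,6,7,1](7)
Move 4: P1 pit4 -> P1=[0,4,3,2,0,4](1) P2=[0,0,7,6,7,1](7)

Answer: 1 7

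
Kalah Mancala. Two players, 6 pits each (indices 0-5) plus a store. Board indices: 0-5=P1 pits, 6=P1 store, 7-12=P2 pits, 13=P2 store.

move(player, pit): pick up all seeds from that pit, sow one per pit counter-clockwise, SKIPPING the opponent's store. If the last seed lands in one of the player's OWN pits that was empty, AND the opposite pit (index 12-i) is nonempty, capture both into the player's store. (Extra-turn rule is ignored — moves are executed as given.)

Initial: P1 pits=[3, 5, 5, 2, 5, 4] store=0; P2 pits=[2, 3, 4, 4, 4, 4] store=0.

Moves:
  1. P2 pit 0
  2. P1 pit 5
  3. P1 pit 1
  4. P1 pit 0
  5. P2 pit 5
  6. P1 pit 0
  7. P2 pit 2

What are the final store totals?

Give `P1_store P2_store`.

Answer: 2 2

Derivation:
Move 1: P2 pit0 -> P1=[3,5,5,2,5,4](0) P2=[0,4,5,4,4,4](0)
Move 2: P1 pit5 -> P1=[3,5,5,2,5,0](1) P2=[1,5,6,4,4,4](0)
Move 3: P1 pit1 -> P1=[3,0,6,3,6,1](2) P2=[1,5,6,4,4,4](0)
Move 4: P1 pit0 -> P1=[0,1,7,4,6,1](2) P2=[1,5,6,4,4,4](0)
Move 5: P2 pit5 -> P1=[1,2,8,4,6,1](2) P2=[1,5,6,4,4,0](1)
Move 6: P1 pit0 -> P1=[0,3,8,4,6,1](2) P2=[1,5,6,4,4,0](1)
Move 7: P2 pit2 -> P1=[1,4,8,4,6,1](2) P2=[1,5,0,5,5,1](2)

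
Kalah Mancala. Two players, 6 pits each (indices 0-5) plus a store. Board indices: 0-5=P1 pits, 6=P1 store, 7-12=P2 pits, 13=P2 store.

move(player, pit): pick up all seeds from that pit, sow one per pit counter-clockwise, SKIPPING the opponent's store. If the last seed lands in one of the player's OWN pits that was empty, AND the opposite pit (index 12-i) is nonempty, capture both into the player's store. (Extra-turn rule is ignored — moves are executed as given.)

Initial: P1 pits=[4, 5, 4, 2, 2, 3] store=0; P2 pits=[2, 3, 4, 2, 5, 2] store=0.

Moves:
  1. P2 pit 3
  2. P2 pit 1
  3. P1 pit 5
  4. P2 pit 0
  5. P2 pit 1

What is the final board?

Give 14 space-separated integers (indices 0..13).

Move 1: P2 pit3 -> P1=[4,5,4,2,2,3](0) P2=[2,3,4,0,6,3](0)
Move 2: P2 pit1 -> P1=[4,5,4,2,2,3](0) P2=[2,0,5,1,7,3](0)
Move 3: P1 pit5 -> P1=[4,5,4,2,2,0](1) P2=[3,1,5,1,7,3](0)
Move 4: P2 pit0 -> P1=[4,5,4,2,2,0](1) P2=[0,2,6,2,7,3](0)
Move 5: P2 pit1 -> P1=[4,5,4,2,2,0](1) P2=[0,0,7,3,7,3](0)

Answer: 4 5 4 2 2 0 1 0 0 7 3 7 3 0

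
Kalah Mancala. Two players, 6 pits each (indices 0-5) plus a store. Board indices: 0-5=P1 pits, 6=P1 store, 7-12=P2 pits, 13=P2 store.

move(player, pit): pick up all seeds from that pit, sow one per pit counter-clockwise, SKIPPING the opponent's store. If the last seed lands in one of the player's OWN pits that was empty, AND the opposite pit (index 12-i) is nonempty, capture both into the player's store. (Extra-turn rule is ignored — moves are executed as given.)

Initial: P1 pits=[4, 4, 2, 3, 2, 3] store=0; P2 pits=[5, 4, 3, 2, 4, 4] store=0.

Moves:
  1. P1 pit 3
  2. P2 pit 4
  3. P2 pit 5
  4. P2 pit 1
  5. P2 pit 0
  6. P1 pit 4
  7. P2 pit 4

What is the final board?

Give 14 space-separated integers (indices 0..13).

Move 1: P1 pit3 -> P1=[4,4,2,0,3,4](1) P2=[5,4,3,2,4,4](0)
Move 2: P2 pit4 -> P1=[5,5,2,0,3,4](1) P2=[5,4,3,2,0,5](1)
Move 3: P2 pit5 -> P1=[6,6,3,1,3,4](1) P2=[5,4,3,2,0,0](2)
Move 4: P2 pit1 -> P1=[0,6,3,1,3,4](1) P2=[5,0,4,3,1,0](9)
Move 5: P2 pit0 -> P1=[0,6,3,1,3,4](1) P2=[0,1,5,4,2,1](9)
Move 6: P1 pit4 -> P1=[0,6,3,1,0,5](2) P2=[1,1,5,4,2,1](9)
Move 7: P2 pit4 -> P1=[0,6,3,1,0,5](2) P2=[1,1,5,4,0,2](10)

Answer: 0 6 3 1 0 5 2 1 1 5 4 0 2 10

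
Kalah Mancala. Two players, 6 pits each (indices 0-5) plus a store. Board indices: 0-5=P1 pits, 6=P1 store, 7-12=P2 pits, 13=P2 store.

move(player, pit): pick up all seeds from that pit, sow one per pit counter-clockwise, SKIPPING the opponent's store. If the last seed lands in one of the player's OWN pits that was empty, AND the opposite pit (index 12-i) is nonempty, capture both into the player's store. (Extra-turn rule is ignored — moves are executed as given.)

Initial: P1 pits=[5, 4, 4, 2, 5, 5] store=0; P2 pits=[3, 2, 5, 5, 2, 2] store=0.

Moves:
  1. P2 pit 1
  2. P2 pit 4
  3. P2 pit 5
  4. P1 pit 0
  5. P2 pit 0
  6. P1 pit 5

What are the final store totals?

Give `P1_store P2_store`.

Answer: 2 2

Derivation:
Move 1: P2 pit1 -> P1=[5,4,4,2,5,5](0) P2=[3,0,6,6,2,2](0)
Move 2: P2 pit4 -> P1=[5,4,4,2,5,5](0) P2=[3,0,6,6,0,3](1)
Move 3: P2 pit5 -> P1=[6,5,4,2,5,5](0) P2=[3,0,6,6,0,0](2)
Move 4: P1 pit0 -> P1=[0,6,5,3,6,6](1) P2=[3,0,6,6,0,0](2)
Move 5: P2 pit0 -> P1=[0,6,5,3,6,6](1) P2=[0,1,7,7,0,0](2)
Move 6: P1 pit5 -> P1=[0,6,5,3,6,0](2) P2=[1,2,8,8,1,0](2)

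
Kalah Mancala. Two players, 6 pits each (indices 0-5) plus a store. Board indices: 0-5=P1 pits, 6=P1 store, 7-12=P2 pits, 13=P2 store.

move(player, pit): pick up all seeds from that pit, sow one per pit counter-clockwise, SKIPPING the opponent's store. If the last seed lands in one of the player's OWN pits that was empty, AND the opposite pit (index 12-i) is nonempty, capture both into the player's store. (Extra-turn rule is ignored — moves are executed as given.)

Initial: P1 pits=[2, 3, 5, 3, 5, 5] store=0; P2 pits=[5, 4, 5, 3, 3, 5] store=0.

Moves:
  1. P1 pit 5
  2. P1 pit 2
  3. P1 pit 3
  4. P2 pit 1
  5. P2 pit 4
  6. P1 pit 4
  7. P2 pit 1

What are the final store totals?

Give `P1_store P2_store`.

Move 1: P1 pit5 -> P1=[2,3,5,3,5,0](1) P2=[6,5,6,4,3,5](0)
Move 2: P1 pit2 -> P1=[2,3,0,4,6,1](2) P2=[7,5,6,4,3,5](0)
Move 3: P1 pit3 -> P1=[2,3,0,0,7,2](3) P2=[8,5,6,4,3,5](0)
Move 4: P2 pit1 -> P1=[2,3,0,0,7,2](3) P2=[8,0,7,5,4,6](1)
Move 5: P2 pit4 -> P1=[3,4,0,0,7,2](3) P2=[8,0,7,5,0,7](2)
Move 6: P1 pit4 -> P1=[3,4,0,0,0,3](4) P2=[9,1,8,6,1,7](2)
Move 7: P2 pit1 -> P1=[3,4,0,0,0,3](4) P2=[9,0,9,6,1,7](2)

Answer: 4 2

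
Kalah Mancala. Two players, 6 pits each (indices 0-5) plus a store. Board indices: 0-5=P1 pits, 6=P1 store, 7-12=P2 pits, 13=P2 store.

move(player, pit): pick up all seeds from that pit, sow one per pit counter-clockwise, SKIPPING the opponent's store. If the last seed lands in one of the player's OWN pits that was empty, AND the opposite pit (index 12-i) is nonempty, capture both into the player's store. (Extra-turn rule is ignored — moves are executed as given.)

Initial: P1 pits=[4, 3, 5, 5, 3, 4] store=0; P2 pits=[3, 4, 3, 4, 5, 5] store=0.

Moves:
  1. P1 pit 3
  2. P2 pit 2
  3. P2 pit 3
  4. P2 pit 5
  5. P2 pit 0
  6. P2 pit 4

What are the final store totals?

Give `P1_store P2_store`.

Move 1: P1 pit3 -> P1=[4,3,5,0,4,5](1) P2=[4,5,3,4,5,5](0)
Move 2: P2 pit2 -> P1=[4,3,5,0,4,5](1) P2=[4,5,0,5,6,6](0)
Move 3: P2 pit3 -> P1=[5,4,5,0,4,5](1) P2=[4,5,0,0,7,7](1)
Move 4: P2 pit5 -> P1=[6,5,6,1,5,6](1) P2=[4,5,0,0,7,0](2)
Move 5: P2 pit0 -> P1=[6,5,6,1,5,6](1) P2=[0,6,1,1,8,0](2)
Move 6: P2 pit4 -> P1=[7,6,7,2,6,7](1) P2=[0,6,1,1,0,1](3)

Answer: 1 3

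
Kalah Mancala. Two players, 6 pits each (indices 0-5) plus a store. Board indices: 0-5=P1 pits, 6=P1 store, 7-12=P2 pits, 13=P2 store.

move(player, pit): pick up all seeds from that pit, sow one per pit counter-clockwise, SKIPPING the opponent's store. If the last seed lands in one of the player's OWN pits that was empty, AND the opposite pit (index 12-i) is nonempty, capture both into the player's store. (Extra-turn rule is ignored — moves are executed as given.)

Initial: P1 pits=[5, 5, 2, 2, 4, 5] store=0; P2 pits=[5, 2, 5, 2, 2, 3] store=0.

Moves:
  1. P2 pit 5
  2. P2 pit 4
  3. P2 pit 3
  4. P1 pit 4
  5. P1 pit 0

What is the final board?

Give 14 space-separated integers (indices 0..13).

Answer: 0 7 3 3 1 7 2 6 3 5 0 1 2 2

Derivation:
Move 1: P2 pit5 -> P1=[6,6,2,2,4,5](0) P2=[5,2,5,2,2,0](1)
Move 2: P2 pit4 -> P1=[6,6,2,2,4,5](0) P2=[5,2,5,2,0,1](2)
Move 3: P2 pit3 -> P1=[6,6,2,2,4,5](0) P2=[5,2,5,0,1,2](2)
Move 4: P1 pit4 -> P1=[6,6,2,2,0,6](1) P2=[6,3,5,0,1,2](2)
Move 5: P1 pit0 -> P1=[0,7,3,3,1,7](2) P2=[6,3,5,0,1,2](2)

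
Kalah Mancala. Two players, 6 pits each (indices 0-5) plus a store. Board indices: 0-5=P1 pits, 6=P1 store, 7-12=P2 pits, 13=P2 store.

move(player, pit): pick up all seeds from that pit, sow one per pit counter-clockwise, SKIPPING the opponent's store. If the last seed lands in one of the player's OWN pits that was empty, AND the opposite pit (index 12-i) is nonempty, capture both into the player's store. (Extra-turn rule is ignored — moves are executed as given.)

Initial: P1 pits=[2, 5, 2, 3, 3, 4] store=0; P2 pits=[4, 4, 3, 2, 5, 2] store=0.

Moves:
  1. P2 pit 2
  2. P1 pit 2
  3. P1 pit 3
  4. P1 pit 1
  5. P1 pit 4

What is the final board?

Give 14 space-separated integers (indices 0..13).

Answer: 2 0 1 1 0 7 3 6 5 1 4 6 3 0

Derivation:
Move 1: P2 pit2 -> P1=[2,5,2,3,3,4](0) P2=[4,4,0,3,6,3](0)
Move 2: P1 pit2 -> P1=[2,5,0,4,4,4](0) P2=[4,4,0,3,6,3](0)
Move 3: P1 pit3 -> P1=[2,5,0,0,5,5](1) P2=[5,4,0,3,6,3](0)
Move 4: P1 pit1 -> P1=[2,0,1,1,6,6](2) P2=[5,4,0,3,6,3](0)
Move 5: P1 pit4 -> P1=[2,0,1,1,0,7](3) P2=[6,5,1,4,6,3](0)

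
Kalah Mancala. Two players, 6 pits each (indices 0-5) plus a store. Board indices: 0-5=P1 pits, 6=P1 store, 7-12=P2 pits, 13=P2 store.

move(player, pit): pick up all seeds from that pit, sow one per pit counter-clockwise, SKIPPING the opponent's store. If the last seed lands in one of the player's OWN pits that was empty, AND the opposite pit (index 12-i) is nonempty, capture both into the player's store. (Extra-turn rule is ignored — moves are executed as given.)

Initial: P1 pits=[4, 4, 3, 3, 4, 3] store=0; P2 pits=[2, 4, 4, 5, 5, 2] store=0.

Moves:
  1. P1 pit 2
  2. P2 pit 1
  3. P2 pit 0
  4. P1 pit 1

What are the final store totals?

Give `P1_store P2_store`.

Move 1: P1 pit2 -> P1=[4,4,0,4,5,4](0) P2=[2,4,4,5,5,2](0)
Move 2: P2 pit1 -> P1=[4,4,0,4,5,4](0) P2=[2,0,5,6,6,3](0)
Move 3: P2 pit0 -> P1=[4,4,0,4,5,4](0) P2=[0,1,6,6,6,3](0)
Move 4: P1 pit1 -> P1=[4,0,1,5,6,5](0) P2=[0,1,6,6,6,3](0)

Answer: 0 0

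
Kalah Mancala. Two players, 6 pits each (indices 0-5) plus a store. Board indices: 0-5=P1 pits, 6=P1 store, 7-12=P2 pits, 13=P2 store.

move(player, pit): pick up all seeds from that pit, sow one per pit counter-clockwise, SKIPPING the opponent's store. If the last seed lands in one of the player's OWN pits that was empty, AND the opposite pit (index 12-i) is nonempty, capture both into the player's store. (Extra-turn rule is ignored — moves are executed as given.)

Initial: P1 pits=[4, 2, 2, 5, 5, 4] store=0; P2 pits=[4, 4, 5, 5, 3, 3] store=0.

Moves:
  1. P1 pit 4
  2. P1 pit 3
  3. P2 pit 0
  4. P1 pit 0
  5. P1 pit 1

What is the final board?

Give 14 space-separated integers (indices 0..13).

Move 1: P1 pit4 -> P1=[4,2,2,5,0,5](1) P2=[5,5,6,5,3,3](0)
Move 2: P1 pit3 -> P1=[4,2,2,0,1,6](2) P2=[6,6,6,5,3,3](0)
Move 3: P2 pit0 -> P1=[4,2,2,0,1,6](2) P2=[0,7,7,6,4,4](1)
Move 4: P1 pit0 -> P1=[0,3,3,1,2,6](2) P2=[0,7,7,6,4,4](1)
Move 5: P1 pit1 -> P1=[0,0,4,2,3,6](2) P2=[0,7,7,6,4,4](1)

Answer: 0 0 4 2 3 6 2 0 7 7 6 4 4 1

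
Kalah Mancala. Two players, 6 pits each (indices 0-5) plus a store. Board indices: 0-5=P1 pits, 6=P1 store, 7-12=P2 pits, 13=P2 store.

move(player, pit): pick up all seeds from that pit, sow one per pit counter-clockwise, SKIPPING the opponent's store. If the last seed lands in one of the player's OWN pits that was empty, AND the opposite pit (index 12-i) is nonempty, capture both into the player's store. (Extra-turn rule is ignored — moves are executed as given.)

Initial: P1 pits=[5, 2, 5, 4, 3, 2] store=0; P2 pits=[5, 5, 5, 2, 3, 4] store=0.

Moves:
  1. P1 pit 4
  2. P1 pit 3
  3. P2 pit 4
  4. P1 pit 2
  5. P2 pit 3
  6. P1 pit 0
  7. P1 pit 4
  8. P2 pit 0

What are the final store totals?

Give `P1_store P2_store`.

Move 1: P1 pit4 -> P1=[5,2,5,4,0,3](1) P2=[6,5,5,2,3,4](0)
Move 2: P1 pit3 -> P1=[5,2,5,0,1,4](2) P2=[7,5,5,2,3,4](0)
Move 3: P2 pit4 -> P1=[6,2,5,0,1,4](2) P2=[7,5,5,2,0,5](1)
Move 4: P1 pit2 -> P1=[6,2,0,1,2,5](3) P2=[8,5,5,2,0,5](1)
Move 5: P2 pit3 -> P1=[6,2,0,1,2,5](3) P2=[8,5,5,0,1,6](1)
Move 6: P1 pit0 -> P1=[0,3,1,2,3,6](4) P2=[8,5,5,0,1,6](1)
Move 7: P1 pit4 -> P1=[0,3,1,2,0,7](5) P2=[9,5,5,0,1,6](1)
Move 8: P2 pit0 -> P1=[1,4,2,2,0,7](5) P2=[0,6,6,1,2,7](2)

Answer: 5 2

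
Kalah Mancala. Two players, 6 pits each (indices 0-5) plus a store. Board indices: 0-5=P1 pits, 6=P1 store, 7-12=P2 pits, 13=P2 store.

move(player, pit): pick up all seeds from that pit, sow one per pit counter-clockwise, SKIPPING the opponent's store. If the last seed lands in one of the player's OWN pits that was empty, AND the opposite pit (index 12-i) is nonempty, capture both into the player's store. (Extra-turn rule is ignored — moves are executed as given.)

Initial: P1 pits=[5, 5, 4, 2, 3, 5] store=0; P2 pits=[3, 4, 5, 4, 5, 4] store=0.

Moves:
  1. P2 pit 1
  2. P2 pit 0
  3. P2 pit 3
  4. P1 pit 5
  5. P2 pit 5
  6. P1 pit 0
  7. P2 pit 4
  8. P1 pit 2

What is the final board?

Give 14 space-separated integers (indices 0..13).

Answer: 1 9 0 6 7 2 3 3 3 9 2 0 1 3

Derivation:
Move 1: P2 pit1 -> P1=[5,5,4,2,3,5](0) P2=[3,0,6,5,6,5](0)
Move 2: P2 pit0 -> P1=[5,5,4,2,3,5](0) P2=[0,1,7,6,6,5](0)
Move 3: P2 pit3 -> P1=[6,6,5,2,3,5](0) P2=[0,1,7,0,7,6](1)
Move 4: P1 pit5 -> P1=[6,6,5,2,3,0](1) P2=[1,2,8,1,7,6](1)
Move 5: P2 pit5 -> P1=[7,7,6,3,4,0](1) P2=[1,2,8,1,7,0](2)
Move 6: P1 pit0 -> P1=[0,8,7,4,5,1](2) P2=[2,2,8,1,7,0](2)
Move 7: P2 pit4 -> P1=[1,9,8,5,6,1](2) P2=[2,2,8,1,0,1](3)
Move 8: P1 pit2 -> P1=[1,9,0,6,7,2](3) P2=[3,3,9,2,0,1](3)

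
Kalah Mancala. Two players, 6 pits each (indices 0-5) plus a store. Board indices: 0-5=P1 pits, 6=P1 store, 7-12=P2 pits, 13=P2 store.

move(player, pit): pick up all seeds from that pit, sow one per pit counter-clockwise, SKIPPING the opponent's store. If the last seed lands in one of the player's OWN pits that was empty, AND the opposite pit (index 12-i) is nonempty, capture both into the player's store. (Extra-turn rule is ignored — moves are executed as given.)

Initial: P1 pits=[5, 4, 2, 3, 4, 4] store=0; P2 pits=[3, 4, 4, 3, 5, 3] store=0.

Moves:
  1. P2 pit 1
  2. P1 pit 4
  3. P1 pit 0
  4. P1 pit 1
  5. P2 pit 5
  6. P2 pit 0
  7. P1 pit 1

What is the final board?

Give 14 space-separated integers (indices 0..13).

Answer: 1 0 6 5 2 7 2 0 2 6 5 7 0 1

Derivation:
Move 1: P2 pit1 -> P1=[5,4,2,3,4,4](0) P2=[3,0,5,4,6,4](0)
Move 2: P1 pit4 -> P1=[5,4,2,3,0,5](1) P2=[4,1,5,4,6,4](0)
Move 3: P1 pit0 -> P1=[0,5,3,4,1,6](1) P2=[4,1,5,4,6,4](0)
Move 4: P1 pit1 -> P1=[0,0,4,5,2,7](2) P2=[4,1,5,4,6,4](0)
Move 5: P2 pit5 -> P1=[1,1,5,5,2,7](2) P2=[4,1,5,4,6,0](1)
Move 6: P2 pit0 -> P1=[1,1,5,5,2,7](2) P2=[0,2,6,5,7,0](1)
Move 7: P1 pit1 -> P1=[1,0,6,5,2,7](2) P2=[0,2,6,5,7,0](1)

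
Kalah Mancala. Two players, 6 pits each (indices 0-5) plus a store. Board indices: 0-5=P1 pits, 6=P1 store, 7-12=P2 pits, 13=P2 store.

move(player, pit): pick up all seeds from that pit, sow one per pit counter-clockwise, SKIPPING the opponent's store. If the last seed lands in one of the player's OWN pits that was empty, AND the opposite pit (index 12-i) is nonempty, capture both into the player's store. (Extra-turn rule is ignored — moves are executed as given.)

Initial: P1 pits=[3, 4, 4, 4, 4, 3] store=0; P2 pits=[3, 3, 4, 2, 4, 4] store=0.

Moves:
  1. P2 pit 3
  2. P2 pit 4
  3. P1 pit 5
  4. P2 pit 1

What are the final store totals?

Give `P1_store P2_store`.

Move 1: P2 pit3 -> P1=[3,4,4,4,4,3](0) P2=[3,3,4,0,5,5](0)
Move 2: P2 pit4 -> P1=[4,5,5,4,4,3](0) P2=[3,3,4,0,0,6](1)
Move 3: P1 pit5 -> P1=[4,5,5,4,4,0](1) P2=[4,4,4,0,0,6](1)
Move 4: P2 pit1 -> P1=[4,5,5,4,4,0](1) P2=[4,0,5,1,1,7](1)

Answer: 1 1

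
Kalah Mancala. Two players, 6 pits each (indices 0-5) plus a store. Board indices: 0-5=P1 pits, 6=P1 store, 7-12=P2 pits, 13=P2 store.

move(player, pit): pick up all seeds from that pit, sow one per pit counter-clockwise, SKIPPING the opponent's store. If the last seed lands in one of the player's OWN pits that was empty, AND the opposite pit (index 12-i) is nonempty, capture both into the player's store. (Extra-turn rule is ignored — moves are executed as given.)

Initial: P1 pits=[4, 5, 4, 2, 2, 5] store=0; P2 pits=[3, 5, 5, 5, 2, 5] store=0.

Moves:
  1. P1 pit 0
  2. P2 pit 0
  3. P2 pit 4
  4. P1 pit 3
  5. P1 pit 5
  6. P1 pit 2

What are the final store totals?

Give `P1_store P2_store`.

Answer: 3 1

Derivation:
Move 1: P1 pit0 -> P1=[0,6,5,3,3,5](0) P2=[3,5,5,5,2,5](0)
Move 2: P2 pit0 -> P1=[0,6,5,3,3,5](0) P2=[0,6,6,6,2,5](0)
Move 3: P2 pit4 -> P1=[0,6,5,3,3,5](0) P2=[0,6,6,6,0,6](1)
Move 4: P1 pit3 -> P1=[0,6,5,0,4,6](1) P2=[0,6,6,6,0,6](1)
Move 5: P1 pit5 -> P1=[0,6,5,0,4,0](2) P2=[1,7,7,7,1,6](1)
Move 6: P1 pit2 -> P1=[0,6,0,1,5,1](3) P2=[2,7,7,7,1,6](1)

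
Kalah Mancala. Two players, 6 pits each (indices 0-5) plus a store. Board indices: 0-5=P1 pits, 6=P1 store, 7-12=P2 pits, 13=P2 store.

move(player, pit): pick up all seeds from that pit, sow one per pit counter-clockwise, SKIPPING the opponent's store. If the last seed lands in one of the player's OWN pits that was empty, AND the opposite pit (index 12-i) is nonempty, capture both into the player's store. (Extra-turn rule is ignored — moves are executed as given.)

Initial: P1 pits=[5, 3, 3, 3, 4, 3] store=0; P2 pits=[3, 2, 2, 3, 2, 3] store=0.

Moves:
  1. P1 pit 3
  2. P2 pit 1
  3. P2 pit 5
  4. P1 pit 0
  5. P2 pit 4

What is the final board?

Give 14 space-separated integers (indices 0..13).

Answer: 0 5 4 1 6 5 2 3 0 3 4 0 1 2

Derivation:
Move 1: P1 pit3 -> P1=[5,3,3,0,5,4](1) P2=[3,2,2,3,2,3](0)
Move 2: P2 pit1 -> P1=[5,3,3,0,5,4](1) P2=[3,0,3,4,2,3](0)
Move 3: P2 pit5 -> P1=[6,4,3,0,5,4](1) P2=[3,0,3,4,2,0](1)
Move 4: P1 pit0 -> P1=[0,5,4,1,6,5](2) P2=[3,0,3,4,2,0](1)
Move 5: P2 pit4 -> P1=[0,5,4,1,6,5](2) P2=[3,0,3,4,0,1](2)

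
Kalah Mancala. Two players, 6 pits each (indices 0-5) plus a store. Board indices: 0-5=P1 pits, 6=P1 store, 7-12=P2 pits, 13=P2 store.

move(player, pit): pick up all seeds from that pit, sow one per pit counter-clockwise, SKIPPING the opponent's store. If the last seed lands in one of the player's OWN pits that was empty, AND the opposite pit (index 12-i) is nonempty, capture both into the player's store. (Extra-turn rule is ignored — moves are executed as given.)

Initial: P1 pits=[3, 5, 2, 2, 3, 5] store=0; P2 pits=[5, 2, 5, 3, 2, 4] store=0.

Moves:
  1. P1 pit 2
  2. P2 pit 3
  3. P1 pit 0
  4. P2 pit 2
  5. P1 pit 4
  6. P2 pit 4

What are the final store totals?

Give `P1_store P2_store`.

Answer: 1 3

Derivation:
Move 1: P1 pit2 -> P1=[3,5,0,3,4,5](0) P2=[5,2,5,3,2,4](0)
Move 2: P2 pit3 -> P1=[3,5,0,3,4,5](0) P2=[5,2,5,0,3,5](1)
Move 3: P1 pit0 -> P1=[0,6,1,4,4,5](0) P2=[5,2,5,0,3,5](1)
Move 4: P2 pit2 -> P1=[1,6,1,4,4,5](0) P2=[5,2,0,1,4,6](2)
Move 5: P1 pit4 -> P1=[1,6,1,4,0,6](1) P2=[6,3,0,1,4,6](2)
Move 6: P2 pit4 -> P1=[2,7,1,4,0,6](1) P2=[6,3,0,1,0,7](3)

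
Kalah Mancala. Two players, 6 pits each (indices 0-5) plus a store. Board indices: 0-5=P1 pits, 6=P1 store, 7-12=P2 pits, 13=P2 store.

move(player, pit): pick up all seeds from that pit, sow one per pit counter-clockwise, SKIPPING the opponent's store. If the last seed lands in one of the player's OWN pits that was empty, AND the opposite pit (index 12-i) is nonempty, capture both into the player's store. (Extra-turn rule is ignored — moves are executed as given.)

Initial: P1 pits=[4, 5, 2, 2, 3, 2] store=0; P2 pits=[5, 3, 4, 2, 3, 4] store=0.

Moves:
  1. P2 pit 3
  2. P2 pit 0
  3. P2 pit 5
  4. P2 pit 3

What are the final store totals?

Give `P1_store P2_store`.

Answer: 0 1

Derivation:
Move 1: P2 pit3 -> P1=[4,5,2,2,3,2](0) P2=[5,3,4,0,4,5](0)
Move 2: P2 pit0 -> P1=[4,5,2,2,3,2](0) P2=[0,4,5,1,5,6](0)
Move 3: P2 pit5 -> P1=[5,6,3,3,4,2](0) P2=[0,4,5,1,5,0](1)
Move 4: P2 pit3 -> P1=[5,6,3,3,4,2](0) P2=[0,4,5,0,6,0](1)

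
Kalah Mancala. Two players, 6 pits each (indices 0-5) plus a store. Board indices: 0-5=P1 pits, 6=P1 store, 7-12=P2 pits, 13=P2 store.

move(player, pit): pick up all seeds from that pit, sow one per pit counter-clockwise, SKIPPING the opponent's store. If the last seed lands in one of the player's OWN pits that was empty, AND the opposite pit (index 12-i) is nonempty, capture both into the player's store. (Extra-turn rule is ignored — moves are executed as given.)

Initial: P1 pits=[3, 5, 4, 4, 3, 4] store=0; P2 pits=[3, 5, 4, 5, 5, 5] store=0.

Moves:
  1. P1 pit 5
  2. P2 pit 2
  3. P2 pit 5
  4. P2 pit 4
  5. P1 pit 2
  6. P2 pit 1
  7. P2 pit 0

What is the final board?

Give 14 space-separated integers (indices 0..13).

Answer: 7 8 0 7 5 1 2 0 1 2 8 2 3 4

Derivation:
Move 1: P1 pit5 -> P1=[3,5,4,4,3,0](1) P2=[4,6,5,5,5,5](0)
Move 2: P2 pit2 -> P1=[4,5,4,4,3,0](1) P2=[4,6,0,6,6,6](1)
Move 3: P2 pit5 -> P1=[5,6,5,5,4,0](1) P2=[4,6,0,6,6,0](2)
Move 4: P2 pit4 -> P1=[6,7,6,6,4,0](1) P2=[4,6,0,6,0,1](3)
Move 5: P1 pit2 -> P1=[6,7,0,7,5,1](2) P2=[5,7,0,6,0,1](3)
Move 6: P2 pit1 -> P1=[7,8,0,7,5,1](2) P2=[5,0,1,7,1,2](4)
Move 7: P2 pit0 -> P1=[7,8,0,7,5,1](2) P2=[0,1,2,8,2,3](4)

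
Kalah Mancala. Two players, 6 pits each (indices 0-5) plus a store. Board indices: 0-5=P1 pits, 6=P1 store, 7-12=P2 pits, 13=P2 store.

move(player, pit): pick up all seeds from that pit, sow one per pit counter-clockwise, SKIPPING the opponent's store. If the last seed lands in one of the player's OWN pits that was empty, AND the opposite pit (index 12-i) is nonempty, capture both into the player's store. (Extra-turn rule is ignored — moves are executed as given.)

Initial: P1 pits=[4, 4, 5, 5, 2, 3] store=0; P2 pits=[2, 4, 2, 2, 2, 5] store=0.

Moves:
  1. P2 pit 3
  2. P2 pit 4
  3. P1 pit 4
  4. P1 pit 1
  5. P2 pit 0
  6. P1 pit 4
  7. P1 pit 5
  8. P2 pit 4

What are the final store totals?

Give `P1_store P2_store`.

Answer: 2 1

Derivation:
Move 1: P2 pit3 -> P1=[4,4,5,5,2,3](0) P2=[2,4,2,0,3,6](0)
Move 2: P2 pit4 -> P1=[5,4,5,5,2,3](0) P2=[2,4,2,0,0,7](1)
Move 3: P1 pit4 -> P1=[5,4,5,5,0,4](1) P2=[2,4,2,0,0,7](1)
Move 4: P1 pit1 -> P1=[5,0,6,6,1,5](1) P2=[2,4,2,0,0,7](1)
Move 5: P2 pit0 -> P1=[5,0,6,6,1,5](1) P2=[0,5,3,0,0,7](1)
Move 6: P1 pit4 -> P1=[5,0,6,6,0,6](1) P2=[0,5,3,0,0,7](1)
Move 7: P1 pit5 -> P1=[5,0,6,6,0,0](2) P2=[1,6,4,1,1,7](1)
Move 8: P2 pit4 -> P1=[5,0,6,6,0,0](2) P2=[1,6,4,1,0,8](1)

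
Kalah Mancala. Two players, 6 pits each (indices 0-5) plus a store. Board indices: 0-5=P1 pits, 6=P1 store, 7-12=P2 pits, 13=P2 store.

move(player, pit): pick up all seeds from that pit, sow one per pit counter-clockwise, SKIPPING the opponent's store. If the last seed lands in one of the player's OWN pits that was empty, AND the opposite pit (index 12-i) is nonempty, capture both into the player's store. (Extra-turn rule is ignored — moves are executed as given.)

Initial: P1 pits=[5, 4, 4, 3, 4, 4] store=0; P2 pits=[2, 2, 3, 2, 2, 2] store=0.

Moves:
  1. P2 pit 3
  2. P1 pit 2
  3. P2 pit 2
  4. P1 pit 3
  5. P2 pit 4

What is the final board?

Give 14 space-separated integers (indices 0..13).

Answer: 6 5 0 0 6 6 2 3 2 0 1 0 5 1

Derivation:
Move 1: P2 pit3 -> P1=[5,4,4,3,4,4](0) P2=[2,2,3,0,3,3](0)
Move 2: P1 pit2 -> P1=[5,4,0,4,5,5](1) P2=[2,2,3,0,3,3](0)
Move 3: P2 pit2 -> P1=[5,4,0,4,5,5](1) P2=[2,2,0,1,4,4](0)
Move 4: P1 pit3 -> P1=[5,4,0,0,6,6](2) P2=[3,2,0,1,4,4](0)
Move 5: P2 pit4 -> P1=[6,5,0,0,6,6](2) P2=[3,2,0,1,0,5](1)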